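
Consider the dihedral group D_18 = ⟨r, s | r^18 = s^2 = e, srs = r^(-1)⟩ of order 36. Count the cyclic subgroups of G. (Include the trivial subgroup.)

24

A cyclic subgroup of order d is generated by each of its φ(d) elements of order d, so the cyclic subgroups of order d number (#elements of order d)/φ(d).
Cyclic subgroups by order — order 1: 1; order 2: 19; order 3: 1; order 6: 1; order 9: 1; order 18: 1.
Total: 24.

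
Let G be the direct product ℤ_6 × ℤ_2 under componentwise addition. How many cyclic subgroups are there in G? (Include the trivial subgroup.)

Each element a generates a cyclic subgroup ⟨a⟩; distinct elements may generate the same one (a cyclic group of order d has φ(d) generators).
Cyclic subgroups by order — order 1: 1; order 2: 3; order 3: 1; order 6: 3.
Total: 8.

8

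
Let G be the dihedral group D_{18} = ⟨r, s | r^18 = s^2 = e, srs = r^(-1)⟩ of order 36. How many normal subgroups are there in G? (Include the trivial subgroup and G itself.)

G has 45 subgroups. Checking conjugation-invariance by order — order 1: 1/1 normal; order 2: 1/19 normal; order 3: 1/1 normal; order 4: 0/9 normal; order 6: 1/7 normal; order 9: 1/1 normal; order 12: 0/3 normal; order 18: 3/3 normal; order 36: 1/1 normal.
Total normal subgroups: 9.

9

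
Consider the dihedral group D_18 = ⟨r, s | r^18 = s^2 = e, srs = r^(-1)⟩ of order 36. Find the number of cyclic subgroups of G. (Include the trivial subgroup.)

24

A cyclic subgroup of order d is generated by each of its φ(d) elements of order d, so the cyclic subgroups of order d number (#elements of order d)/φ(d).
Cyclic subgroups by order — order 1: 1; order 2: 19; order 3: 1; order 6: 1; order 9: 1; order 18: 1.
Total: 24.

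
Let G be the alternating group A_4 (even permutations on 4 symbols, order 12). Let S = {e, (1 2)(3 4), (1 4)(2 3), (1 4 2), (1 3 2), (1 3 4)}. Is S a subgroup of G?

(1 3 2) ∈ S but its inverse (1 2 3) ∉ S, so S is not a subgroup.

No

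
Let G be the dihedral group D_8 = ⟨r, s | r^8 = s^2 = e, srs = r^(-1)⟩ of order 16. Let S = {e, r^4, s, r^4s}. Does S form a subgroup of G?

Yes

|S| = 4 divides |G| = 16, consistent with Lagrange.
S contains the identity, every element's inverse is in S, and S is closed under ·: it is a subgroup.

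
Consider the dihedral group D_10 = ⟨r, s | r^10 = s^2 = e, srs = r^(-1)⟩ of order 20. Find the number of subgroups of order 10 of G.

3

|G| = 20 and 10 | 20, so subgroups of order 10 are possible by Lagrange.
The subgroups of order 10 are: {e, r, r^2, r^3, r^4, r^5, r^6, r^7, r^8, r^9}; {e, r^2, r^4, r^6, r^8, s, r^2s, r^4s, r^6s, r^8s}; {e, r^2, r^4, r^6, r^8, rs, r^3s, r^5s, r^7s, r^9s}.
So G has 3 subgroups of order 10.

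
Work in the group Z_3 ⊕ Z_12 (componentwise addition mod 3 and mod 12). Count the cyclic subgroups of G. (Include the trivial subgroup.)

15

Each element a generates a cyclic subgroup ⟨a⟩; distinct elements may generate the same one (a cyclic group of order d has φ(d) generators).
Cyclic subgroups by order — order 1: 1; order 2: 1; order 3: 4; order 4: 1; order 6: 4; order 12: 4.
Total: 15.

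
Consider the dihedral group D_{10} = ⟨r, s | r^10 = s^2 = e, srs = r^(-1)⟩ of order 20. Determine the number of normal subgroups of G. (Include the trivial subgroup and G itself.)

7

G has 22 subgroups. Checking conjugation-invariance by order — order 1: 1/1 normal; order 2: 1/11 normal; order 4: 0/5 normal; order 5: 1/1 normal; order 10: 3/3 normal; order 20: 1/1 normal.
Total normal subgroups: 7.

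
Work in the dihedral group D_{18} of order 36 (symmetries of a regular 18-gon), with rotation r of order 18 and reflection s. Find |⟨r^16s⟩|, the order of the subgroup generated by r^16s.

2

Computing powers of r^16s: the smallest k with (r^16s)^k = e is k = 2.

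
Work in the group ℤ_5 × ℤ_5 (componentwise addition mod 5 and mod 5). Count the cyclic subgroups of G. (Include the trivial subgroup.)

7

Group the elements of G by the cyclic subgroup they generate; each cyclic subgroup of order d accounts for φ(d) elements.
Cyclic subgroups by order — order 1: 1; order 5: 6.
Total: 7.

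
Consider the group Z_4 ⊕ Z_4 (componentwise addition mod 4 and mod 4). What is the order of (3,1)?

4

The order of (3,1) in Z_4 × Z_4 is lcm(ord(3) in Z_4, ord(1) in Z_4).
ord(3) = 4 and ord(1) = 4, so |⟨(3,1)⟩| = lcm(4, 4) = 4.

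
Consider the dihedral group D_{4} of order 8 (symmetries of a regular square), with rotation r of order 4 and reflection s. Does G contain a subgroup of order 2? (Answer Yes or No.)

Yes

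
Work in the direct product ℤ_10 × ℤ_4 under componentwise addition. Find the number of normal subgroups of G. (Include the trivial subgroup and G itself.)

G is abelian, so every subgroup is normal.
G has 16 subgroups in total, hence 16 normal subgroups.

16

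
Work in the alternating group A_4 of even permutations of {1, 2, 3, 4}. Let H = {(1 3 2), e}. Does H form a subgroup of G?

(1 3 2) ∈ H but its inverse (1 2 3) ∉ H, so H is not a subgroup.

No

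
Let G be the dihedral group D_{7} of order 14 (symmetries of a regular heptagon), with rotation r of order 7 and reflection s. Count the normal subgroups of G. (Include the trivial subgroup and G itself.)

3

G has 10 subgroups. Checking conjugation-invariance by order — order 1: 1/1 normal; order 2: 0/7 normal; order 7: 1/1 normal; order 14: 1/1 normal.
Total normal subgroups: 3.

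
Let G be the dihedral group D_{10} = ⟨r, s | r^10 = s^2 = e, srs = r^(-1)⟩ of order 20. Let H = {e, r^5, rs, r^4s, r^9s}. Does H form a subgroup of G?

Closure fails: r^5 · rs = r^6s ∉ H. So H is not a subgroup.

No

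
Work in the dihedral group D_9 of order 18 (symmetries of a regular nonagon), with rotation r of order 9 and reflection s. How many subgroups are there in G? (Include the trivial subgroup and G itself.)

|G| = 18, so by Lagrange every subgroup order divides 18. Divisors: 1, 2, 3, 6, 9, 18.
Subgroups by order — order 1: 1; order 2: 9; order 3: 1; order 6: 3; order 9: 1; order 18: 1.
Total: 1 + 9 + 1 + 3 + 1 + 1 = 16.

16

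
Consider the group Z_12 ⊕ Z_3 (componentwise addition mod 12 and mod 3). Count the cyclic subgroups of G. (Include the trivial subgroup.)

15

Each element a generates a cyclic subgroup ⟨a⟩; distinct elements may generate the same one (a cyclic group of order d has φ(d) generators).
Cyclic subgroups by order — order 1: 1; order 2: 1; order 3: 4; order 4: 1; order 6: 4; order 12: 4.
Total: 15.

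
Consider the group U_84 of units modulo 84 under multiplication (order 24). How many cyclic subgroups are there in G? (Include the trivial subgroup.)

16

Each element a generates a cyclic subgroup ⟨a⟩; distinct elements may generate the same one (a cyclic group of order d has φ(d) generators).
Cyclic subgroups by order — order 1: 1; order 2: 7; order 3: 1; order 6: 7.
Total: 16.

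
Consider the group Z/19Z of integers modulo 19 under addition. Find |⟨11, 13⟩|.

|⟨11⟩| = 19 and |⟨13⟩| = 19, so |H| is a multiple of lcm(19, 19) = 19 and divides |G| = 19.
Closing {11, 13} under the group operation gives all of G, so |H| = 19.

19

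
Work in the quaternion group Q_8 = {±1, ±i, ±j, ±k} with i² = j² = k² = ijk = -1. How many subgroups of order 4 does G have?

|G| = 8 and 4 | 8, so subgroups of order 4 are possible by Lagrange.
The subgroups of order 4 are: {1, -1, i, -i}; {1, -1, j, -j}; {1, -1, k, -k}.
So G has 3 subgroups of order 4.

3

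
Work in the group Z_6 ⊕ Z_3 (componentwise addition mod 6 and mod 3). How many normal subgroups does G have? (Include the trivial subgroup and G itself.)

G is abelian, so every subgroup is normal.
G has 12 subgroups in total, hence 12 normal subgroups.

12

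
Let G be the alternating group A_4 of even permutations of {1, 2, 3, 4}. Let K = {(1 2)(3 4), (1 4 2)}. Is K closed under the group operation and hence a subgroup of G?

The identity e ∉ K, so K is not a subgroup.

No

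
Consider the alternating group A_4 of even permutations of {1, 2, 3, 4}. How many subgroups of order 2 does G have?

3

|G| = 12 and 2 | 12, so subgroups of order 2 are possible by Lagrange.
The subgroups of order 2 are: {e, (1 2)(3 4)}; {e, (1 3)(2 4)}; {e, (1 4)(2 3)}.
So G has 3 subgroups of order 2.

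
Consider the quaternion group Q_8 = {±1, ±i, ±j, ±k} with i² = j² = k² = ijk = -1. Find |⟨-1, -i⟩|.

|⟨-1⟩| = 2 and |⟨-i⟩| = 4, so |H| is a multiple of lcm(2, 4) = 4 and divides |G| = 8.
Closing under the operation: H = {1, -1, i, -i}, so |H| = 4.

4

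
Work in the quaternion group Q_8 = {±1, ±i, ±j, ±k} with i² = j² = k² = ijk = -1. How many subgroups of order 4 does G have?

|G| = 8 and 4 | 8, so subgroups of order 4 are possible by Lagrange.
The subgroups of order 4 are: {1, -1, i, -i}; {1, -1, j, -j}; {1, -1, k, -k}.
So G has 3 subgroups of order 4.

3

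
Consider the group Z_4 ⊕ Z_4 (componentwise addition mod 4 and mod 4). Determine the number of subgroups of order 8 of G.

|G| = 16 and 8 | 16, so subgroups of order 8 are possible by Lagrange.
The subgroups of order 8 are: {(0,0), (0,1), (0,2), (0,3), (2,0), (2,1), (2,2), (2,3)}; {(0,0), (0,2), (1,0), (1,2), (2,0), (2,2), (3,0), (3,2)}; {(0,0), (0,2), (1,1), (1,3), (2,0), (2,2), (3,1), (3,3)}.
So G has 3 subgroups of order 8.

3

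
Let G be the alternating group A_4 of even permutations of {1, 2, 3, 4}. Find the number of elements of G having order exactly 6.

0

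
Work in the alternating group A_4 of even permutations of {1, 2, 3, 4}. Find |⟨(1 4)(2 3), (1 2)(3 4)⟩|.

|⟨(1 4)(2 3)⟩| = 2 and |⟨(1 2)(3 4)⟩| = 2, so |H| is a multiple of lcm(2, 2) = 2 and divides |G| = 12.
Closing under the operation: H = {e, (1 2)(3 4), (1 3)(2 4), (1 4)(2 3)}, so |H| = 4.

4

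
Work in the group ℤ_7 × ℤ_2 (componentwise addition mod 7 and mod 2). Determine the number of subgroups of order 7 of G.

1

|G| = 14 and 7 | 14, so subgroups of order 7 are possible by Lagrange.
The subgroups of order 7 are: {(0,0), (1,0), (2,0), (3,0), (4,0), (5,0), (6,0)}.
So G has 1 subgroup of order 7.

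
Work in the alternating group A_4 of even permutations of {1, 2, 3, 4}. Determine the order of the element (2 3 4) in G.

3

Computing powers of (2 3 4): the smallest k with ((2 3 4))^k = e is k = 3.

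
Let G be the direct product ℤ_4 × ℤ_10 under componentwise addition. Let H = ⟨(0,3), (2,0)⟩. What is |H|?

|⟨(0,3)⟩| = 10 and |⟨(2,0)⟩| = 2, so |H| is a multiple of lcm(10, 2) = 10 and divides |G| = 40.
Closing under the operation: H = {(0,0), (0,1), (0,2), (0,3), (0,4), (0,5), (0,6), (0,7), (0,8), (0,9), (2,0), (2,1), (2,2), (2,3), (2,4), (2,5), (2,6), (2,7), (2,8), (2,9)}, so |H| = 20.

20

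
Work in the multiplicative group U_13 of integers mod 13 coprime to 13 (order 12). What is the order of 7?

12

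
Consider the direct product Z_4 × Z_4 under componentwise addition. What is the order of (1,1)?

4

The order of (1,1) in Z_4 × Z_4 is lcm(ord(1) in Z_4, ord(1) in Z_4).
ord(1) = 4 and ord(1) = 4, so |⟨(1,1)⟩| = lcm(4, 4) = 4.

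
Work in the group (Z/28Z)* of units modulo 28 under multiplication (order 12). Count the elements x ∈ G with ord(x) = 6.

The elements of order 6 are: 3, 5, 11, 17, 19, 23.
That's 6.

6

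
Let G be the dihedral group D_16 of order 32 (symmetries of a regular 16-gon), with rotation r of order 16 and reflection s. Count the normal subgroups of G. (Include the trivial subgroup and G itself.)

G has 36 subgroups. Checking conjugation-invariance by order — order 1: 1/1 normal; order 2: 1/17 normal; order 4: 1/9 normal; order 8: 1/5 normal; order 16: 3/3 normal; order 32: 1/1 normal.
Total normal subgroups: 8.

8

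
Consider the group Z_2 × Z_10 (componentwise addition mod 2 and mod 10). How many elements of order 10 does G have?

12

An element (a,b) has order lcm(ord(a), ord(b)); count pairs with lcm equal to 10.
Enumerating gives 12 such elements.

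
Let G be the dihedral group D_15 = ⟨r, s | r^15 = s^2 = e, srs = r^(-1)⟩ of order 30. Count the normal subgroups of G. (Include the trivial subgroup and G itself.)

5

G has 28 subgroups. Checking conjugation-invariance by order — order 1: 1/1 normal; order 2: 0/15 normal; order 3: 1/1 normal; order 5: 1/1 normal; order 6: 0/5 normal; order 10: 0/3 normal; order 15: 1/1 normal; order 30: 1/1 normal.
Total normal subgroups: 5.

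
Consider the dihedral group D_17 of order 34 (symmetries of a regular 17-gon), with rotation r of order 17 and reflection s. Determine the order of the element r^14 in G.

17

Computing powers of r^14: the smallest k with (r^14)^k = e is k = 17.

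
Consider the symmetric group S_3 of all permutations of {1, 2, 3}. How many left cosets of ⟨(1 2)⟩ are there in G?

|⟨(1 2)⟩| = 2 and |G| = 6.
By Lagrange, [G : H] = |G|/|H| = 6/2 = 3.

3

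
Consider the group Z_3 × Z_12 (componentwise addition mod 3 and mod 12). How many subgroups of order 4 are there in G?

1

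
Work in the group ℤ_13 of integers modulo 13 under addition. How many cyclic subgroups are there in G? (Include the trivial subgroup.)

2

A cyclic subgroup of order d is generated by each of its φ(d) elements of order d, so the cyclic subgroups of order d number (#elements of order d)/φ(d).
Cyclic subgroups by order — order 1: 1; order 13: 1.
Total: 2.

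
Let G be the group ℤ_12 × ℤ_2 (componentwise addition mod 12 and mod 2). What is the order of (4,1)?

6

The order of (4,1) in Z_12 × Z_2 is lcm(ord(4) in Z_12, ord(1) in Z_2).
ord(4) = 3 and ord(1) = 2, so |⟨(4,1)⟩| = lcm(3, 2) = 6.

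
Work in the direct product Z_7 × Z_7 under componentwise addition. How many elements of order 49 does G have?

An element (a,b) has order lcm(ord(a), ord(b)); count pairs with lcm equal to 49.
Enumerating gives 0 such elements.

0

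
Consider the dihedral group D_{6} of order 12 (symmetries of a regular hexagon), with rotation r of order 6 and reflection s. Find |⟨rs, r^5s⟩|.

|⟨rs⟩| = 2 and |⟨r^5s⟩| = 2, so |H| is a multiple of lcm(2, 2) = 2 and divides |G| = 12.
Closing under the operation: H = {e, r^2, r^4, rs, r^3s, r^5s}, so |H| = 6.

6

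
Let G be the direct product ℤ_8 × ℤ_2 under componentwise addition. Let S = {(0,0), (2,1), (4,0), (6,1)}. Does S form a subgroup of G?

Yes

|S| = 4 divides |G| = 16, consistent with Lagrange.
S contains the identity, every element's inverse is in S, and S is closed under +: it is a subgroup.
In fact S = ⟨(6,1)⟩.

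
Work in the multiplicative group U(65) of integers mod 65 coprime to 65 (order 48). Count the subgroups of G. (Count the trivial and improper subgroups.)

30

|G| = 48, so by Lagrange every subgroup order divides 48. Divisors: 1, 2, 3, 4, 6, 8, 12, 16, 24, 48.
Subgroups by order — order 1: 1; order 2: 3; order 3: 1; order 4: 7; order 6: 3; order 8: 3; order 12: 7; order 16: 1; order 24: 3; order 48: 1.
Total: 1 + 3 + 1 + 7 + 3 + 3 + 7 + 1 + 3 + 1 = 30.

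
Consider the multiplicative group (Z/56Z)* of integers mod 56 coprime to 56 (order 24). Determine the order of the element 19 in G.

Compute successive powers of 19 mod 56: 19, 25, 27, 9, 3, 1; 19^6 ≡ 1 (mod 56).
So |⟨19⟩| = 6.

6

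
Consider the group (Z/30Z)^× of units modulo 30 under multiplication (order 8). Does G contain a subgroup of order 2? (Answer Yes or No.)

2 | 8. A subgroup of order 2 is {1, 11}.

Yes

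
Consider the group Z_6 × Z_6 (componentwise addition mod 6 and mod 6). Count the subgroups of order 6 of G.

12

|G| = 36 and 6 | 36, so subgroups of order 6 are possible by Lagrange.
The subgroups of order 6 are: {(0,0), (0,1), (0,2), (0,3), (0,4), (0,5)}; {(0,0), (0,2), (0,4), (3,0), (3,2), (3,4)}; {(0,0), (0,2), (0,4), (3,1), (3,3), (3,5)}; {(0,0), (0,3), (2,0), (2,3), (4,0), (4,3)}; … (12 in all).
So G has 12 subgroups of order 6.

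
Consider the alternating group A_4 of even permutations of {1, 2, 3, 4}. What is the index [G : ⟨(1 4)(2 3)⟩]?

|⟨(1 4)(2 3)⟩| = 2 and |G| = 12.
By Lagrange, [G : H] = |G|/|H| = 12/2 = 6.

6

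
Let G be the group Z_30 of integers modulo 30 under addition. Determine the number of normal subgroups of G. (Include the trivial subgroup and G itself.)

G is abelian, so every subgroup is normal.
G has 8 subgroups in total, hence 8 normal subgroups.

8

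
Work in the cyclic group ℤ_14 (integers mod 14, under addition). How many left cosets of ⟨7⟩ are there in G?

7

|⟨7⟩| = 2 and |G| = 14.
By Lagrange, [G : H] = |G|/|H| = 14/2 = 7.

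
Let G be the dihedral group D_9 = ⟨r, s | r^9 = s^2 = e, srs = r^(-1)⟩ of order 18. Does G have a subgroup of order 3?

Yes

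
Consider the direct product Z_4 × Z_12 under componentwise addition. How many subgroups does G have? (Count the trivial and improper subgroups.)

|G| = 48, so by Lagrange every subgroup order divides 48. Divisors: 1, 2, 3, 4, 6, 8, 12, 16, 24, 48.
Subgroups by order — order 1: 1; order 2: 3; order 3: 1; order 4: 7; order 6: 3; order 8: 3; order 12: 7; order 16: 1; order 24: 3; order 48: 1.
Total: 1 + 3 + 1 + 7 + 3 + 3 + 7 + 1 + 3 + 1 = 30.

30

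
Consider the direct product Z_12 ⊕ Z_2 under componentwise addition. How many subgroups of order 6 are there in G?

|G| = 24 and 6 | 24, so subgroups of order 6 are possible by Lagrange.
The subgroups of order 6 are: {(0,0), (0,1), (4,0), (4,1), (8,0), (8,1)}; {(0,0), (2,0), (4,0), (6,0), (8,0), (10,0)}; {(0,0), (2,1), (4,0), (6,1), (8,0), (10,1)}.
So G has 3 subgroups of order 6.

3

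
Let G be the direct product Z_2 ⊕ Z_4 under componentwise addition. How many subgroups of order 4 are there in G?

3

|G| = 8 and 4 | 8, so subgroups of order 4 are possible by Lagrange.
The subgroups of order 4 are: {(0,0), (0,1), (0,2), (0,3)}; {(0,0), (0,2), (1,0), (1,2)}; {(0,0), (0,2), (1,1), (1,3)}.
So G has 3 subgroups of order 4.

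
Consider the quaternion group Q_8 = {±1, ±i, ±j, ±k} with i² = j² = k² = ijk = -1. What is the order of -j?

4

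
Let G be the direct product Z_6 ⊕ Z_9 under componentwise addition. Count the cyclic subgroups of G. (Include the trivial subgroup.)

A cyclic subgroup of order d is generated by each of its φ(d) elements of order d, so the cyclic subgroups of order d number (#elements of order d)/φ(d).
Cyclic subgroups by order — order 1: 1; order 2: 1; order 3: 4; order 6: 4; order 9: 3; order 18: 3.
Total: 16.

16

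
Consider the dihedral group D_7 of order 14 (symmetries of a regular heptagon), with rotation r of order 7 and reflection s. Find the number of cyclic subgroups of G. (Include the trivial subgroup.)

9

A cyclic subgroup of order d is generated by each of its φ(d) elements of order d, so the cyclic subgroups of order d number (#elements of order d)/φ(d).
Cyclic subgroups by order — order 1: 1; order 2: 7; order 7: 1.
Total: 9.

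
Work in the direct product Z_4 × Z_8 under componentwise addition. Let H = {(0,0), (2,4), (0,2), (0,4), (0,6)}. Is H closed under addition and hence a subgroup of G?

No

|H| = 5 does not divide |G| = 32, so by Lagrange H is not a subgroup.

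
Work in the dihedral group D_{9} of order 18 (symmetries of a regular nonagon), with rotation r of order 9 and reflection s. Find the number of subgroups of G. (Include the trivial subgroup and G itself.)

|G| = 18, so by Lagrange every subgroup order divides 18. Divisors: 1, 2, 3, 6, 9, 18.
Subgroups by order — order 1: 1; order 2: 9; order 3: 1; order 6: 3; order 9: 1; order 18: 1.
Total: 1 + 9 + 1 + 3 + 1 + 1 = 16.

16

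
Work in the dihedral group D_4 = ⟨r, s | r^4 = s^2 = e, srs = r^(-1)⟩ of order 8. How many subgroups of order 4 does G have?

3

|G| = 8 and 4 | 8, so subgroups of order 4 are possible by Lagrange.
The subgroups of order 4 are: {e, r, r^2, r^3}; {e, r^2, s, r^2s}; {e, r^2, rs, r^3s}.
So G has 3 subgroups of order 4.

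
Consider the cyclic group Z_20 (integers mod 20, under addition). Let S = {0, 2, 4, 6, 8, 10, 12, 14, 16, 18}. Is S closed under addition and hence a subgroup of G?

Yes

|S| = 10 divides |G| = 20, consistent with Lagrange.
S contains the identity, every element's inverse is in S, and S is closed under +: it is a subgroup.
In fact S = ⟨2⟩.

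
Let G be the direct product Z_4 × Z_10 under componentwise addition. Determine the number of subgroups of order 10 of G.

|G| = 40 and 10 | 40, so subgroups of order 10 are possible by Lagrange.
The subgroups of order 10 are: {(0,0), (0,1), (0,2), (0,3), (0,4), (0,5), (0,6), (0,7), (0,8), (0,9)}; {(0,0), (0,2), (0,4), (0,6), (0,8), (2,0), (2,2), (2,4), (2,6), (2,8)}; {(0,0), (0,2), (0,4), (0,6), (0,8), (2,1), (2,3), (2,5), (2,7), (2,9)}.
So G has 3 subgroups of order 10.

3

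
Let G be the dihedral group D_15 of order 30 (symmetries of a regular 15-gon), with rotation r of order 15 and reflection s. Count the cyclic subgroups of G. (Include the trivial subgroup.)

19

Group the elements of G by the cyclic subgroup they generate; each cyclic subgroup of order d accounts for φ(d) elements.
Cyclic subgroups by order — order 1: 1; order 2: 15; order 3: 1; order 5: 1; order 15: 1.
Total: 19.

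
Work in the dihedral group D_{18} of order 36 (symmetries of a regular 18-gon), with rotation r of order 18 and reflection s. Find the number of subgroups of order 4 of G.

|G| = 36 and 4 | 36, so subgroups of order 4 are possible by Lagrange.
The subgroups of order 4 are: {e, r^9, rs, r^10s}; {e, r^9, r^2s, r^11s}; {e, r^9, r^3s, r^12s}; {e, r^9, r^4s, r^13s}; … (9 in all).
So G has 9 subgroups of order 4.

9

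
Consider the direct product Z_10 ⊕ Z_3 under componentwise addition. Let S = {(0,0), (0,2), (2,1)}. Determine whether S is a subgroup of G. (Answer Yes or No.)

No

(0,2) ∈ S but its inverse (0,1) ∉ S, so S is not a subgroup.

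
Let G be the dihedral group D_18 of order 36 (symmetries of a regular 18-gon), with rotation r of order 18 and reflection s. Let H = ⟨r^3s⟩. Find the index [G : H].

|⟨r^3s⟩| = 2 and |G| = 36.
By Lagrange, [G : H] = |G|/|H| = 36/2 = 18.

18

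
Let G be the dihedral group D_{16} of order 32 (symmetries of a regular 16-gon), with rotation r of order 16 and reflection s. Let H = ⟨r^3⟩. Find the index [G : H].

2

|⟨r^3⟩| = 16 and |G| = 32.
By Lagrange, [G : H] = |G|/|H| = 32/16 = 2.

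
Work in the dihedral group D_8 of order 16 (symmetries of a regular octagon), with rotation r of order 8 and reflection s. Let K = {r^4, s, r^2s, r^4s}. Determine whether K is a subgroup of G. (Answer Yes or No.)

The identity e ∉ K, so K is not a subgroup.

No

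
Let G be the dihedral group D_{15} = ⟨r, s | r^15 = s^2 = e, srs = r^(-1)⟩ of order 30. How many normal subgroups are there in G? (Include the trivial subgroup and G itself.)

G has 28 subgroups. Checking conjugation-invariance by order — order 1: 1/1 normal; order 2: 0/15 normal; order 3: 1/1 normal; order 5: 1/1 normal; order 6: 0/5 normal; order 10: 0/3 normal; order 15: 1/1 normal; order 30: 1/1 normal.
Total normal subgroups: 5.

5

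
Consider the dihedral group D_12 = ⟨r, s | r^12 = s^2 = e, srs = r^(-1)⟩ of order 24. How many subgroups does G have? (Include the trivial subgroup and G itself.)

34

|G| = 24, so by Lagrange every subgroup order divides 24. Divisors: 1, 2, 3, 4, 6, 8, 12, 24.
Subgroups by order — order 1: 1; order 2: 13; order 3: 1; order 4: 7; order 6: 5; order 8: 3; order 12: 3; order 24: 1.
Total: 1 + 13 + 1 + 7 + 5 + 3 + 3 + 1 = 34.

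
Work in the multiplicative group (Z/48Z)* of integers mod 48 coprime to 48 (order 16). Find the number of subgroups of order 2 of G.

|G| = 16 and 2 | 16, so subgroups of order 2 are possible by Lagrange.
The subgroups of order 2 are: {1, 17}; {1, 23}; {1, 25}; {1, 31}; … (7 in all).
So G has 7 subgroups of order 2.

7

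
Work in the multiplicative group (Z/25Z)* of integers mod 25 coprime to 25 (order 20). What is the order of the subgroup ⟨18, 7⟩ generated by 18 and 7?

4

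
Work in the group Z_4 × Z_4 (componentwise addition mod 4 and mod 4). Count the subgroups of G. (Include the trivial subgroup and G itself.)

|G| = 16, so by Lagrange every subgroup order divides 16. Divisors: 1, 2, 4, 8, 16.
Subgroups by order — order 1: 1; order 2: 3; order 4: 7; order 8: 3; order 16: 1.
Total: 1 + 3 + 7 + 3 + 1 = 15.

15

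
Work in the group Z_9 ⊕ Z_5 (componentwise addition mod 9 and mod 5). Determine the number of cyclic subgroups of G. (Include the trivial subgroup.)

6

Group the elements of G by the cyclic subgroup they generate; each cyclic subgroup of order d accounts for φ(d) elements.
Cyclic subgroups by order — order 1: 1; order 3: 1; order 5: 1; order 9: 1; order 15: 1; order 45: 1.
Total: 6.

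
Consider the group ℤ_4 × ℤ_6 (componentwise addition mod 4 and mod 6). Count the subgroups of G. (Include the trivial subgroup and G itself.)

|G| = 24, so by Lagrange every subgroup order divides 24. Divisors: 1, 2, 3, 4, 6, 8, 12, 24.
Subgroups by order — order 1: 1; order 2: 3; order 3: 1; order 4: 3; order 6: 3; order 8: 1; order 12: 3; order 24: 1.
Total: 1 + 3 + 1 + 3 + 3 + 1 + 3 + 1 = 16.

16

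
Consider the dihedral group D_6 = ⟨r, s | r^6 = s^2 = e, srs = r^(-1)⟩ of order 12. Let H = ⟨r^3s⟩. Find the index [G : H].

6

|⟨r^3s⟩| = 2 and |G| = 12.
By Lagrange, [G : H] = |G|/|H| = 12/2 = 6.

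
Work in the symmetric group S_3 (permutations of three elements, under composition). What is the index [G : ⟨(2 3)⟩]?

3

|⟨(2 3)⟩| = 2 and |G| = 6.
By Lagrange, [G : H] = |G|/|H| = 6/2 = 3.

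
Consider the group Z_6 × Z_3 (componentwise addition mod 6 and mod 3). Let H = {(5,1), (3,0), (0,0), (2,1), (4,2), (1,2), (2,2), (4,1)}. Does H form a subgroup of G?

No

|H| = 8 does not divide |G| = 18, so by Lagrange H is not a subgroup.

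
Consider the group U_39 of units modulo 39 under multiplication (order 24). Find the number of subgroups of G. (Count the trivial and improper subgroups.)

16

|G| = 24, so by Lagrange every subgroup order divides 24. Divisors: 1, 2, 3, 4, 6, 8, 12, 24.
Subgroups by order — order 1: 1; order 2: 3; order 3: 1; order 4: 3; order 6: 3; order 8: 1; order 12: 3; order 24: 1.
Total: 1 + 3 + 1 + 3 + 3 + 1 + 3 + 1 = 16.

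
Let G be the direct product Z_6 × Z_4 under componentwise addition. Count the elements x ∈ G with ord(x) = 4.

An element (a,b) has order lcm(ord(a), ord(b)); count pairs with lcm equal to 4.
Enumerating gives 4 such elements.

4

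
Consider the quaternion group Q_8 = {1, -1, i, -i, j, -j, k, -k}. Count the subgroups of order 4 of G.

|G| = 8 and 4 | 8, so subgroups of order 4 are possible by Lagrange.
The subgroups of order 4 are: {1, -1, i, -i}; {1, -1, j, -j}; {1, -1, k, -k}.
So G has 3 subgroups of order 4.

3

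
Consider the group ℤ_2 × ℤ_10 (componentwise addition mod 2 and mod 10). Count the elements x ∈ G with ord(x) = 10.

12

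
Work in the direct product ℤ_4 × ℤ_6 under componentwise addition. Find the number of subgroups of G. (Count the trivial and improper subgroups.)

|G| = 24, so by Lagrange every subgroup order divides 24. Divisors: 1, 2, 3, 4, 6, 8, 12, 24.
Subgroups by order — order 1: 1; order 2: 3; order 3: 1; order 4: 3; order 6: 3; order 8: 1; order 12: 3; order 24: 1.
Total: 1 + 3 + 1 + 3 + 3 + 1 + 3 + 1 = 16.

16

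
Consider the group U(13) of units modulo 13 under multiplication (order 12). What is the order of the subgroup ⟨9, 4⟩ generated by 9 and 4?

6

|⟨9⟩| = 3 and |⟨4⟩| = 6, so |H| is a multiple of lcm(3, 6) = 6 and divides |G| = 12.
Closing under the operation: H = {1, 3, 4, 9, 10, 12}, so |H| = 6.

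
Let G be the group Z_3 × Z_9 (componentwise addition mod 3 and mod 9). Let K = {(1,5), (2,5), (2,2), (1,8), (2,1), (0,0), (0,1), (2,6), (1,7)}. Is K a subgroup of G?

No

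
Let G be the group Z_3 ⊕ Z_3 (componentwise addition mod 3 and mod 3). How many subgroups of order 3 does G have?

4

|G| = 9 and 3 | 9, so subgroups of order 3 are possible by Lagrange.
The subgroups of order 3 are: {(0,0), (0,1), (0,2)}; {(0,0), (1,0), (2,0)}; {(0,0), (1,1), (2,2)}; {(0,0), (1,2), (2,1)}.
So G has 4 subgroups of order 3.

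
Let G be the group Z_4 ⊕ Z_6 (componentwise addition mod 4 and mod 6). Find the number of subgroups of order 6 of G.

|G| = 24 and 6 | 24, so subgroups of order 6 are possible by Lagrange.
The subgroups of order 6 are: {(0,0), (0,1), (0,2), (0,3), (0,4), (0,5)}; {(0,0), (0,2), (0,4), (2,0), (2,2), (2,4)}; {(0,0), (0,2), (0,4), (2,1), (2,3), (2,5)}.
So G has 3 subgroups of order 6.

3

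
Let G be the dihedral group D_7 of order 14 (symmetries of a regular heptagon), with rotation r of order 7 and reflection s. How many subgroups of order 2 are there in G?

7

|G| = 14 and 2 | 14, so subgroups of order 2 are possible by Lagrange.
The subgroups of order 2 are: {e, r^2s}; {e, r^3s}; {e, r^4s}; {e, r^5s}; … (7 in all).
So G has 7 subgroups of order 2.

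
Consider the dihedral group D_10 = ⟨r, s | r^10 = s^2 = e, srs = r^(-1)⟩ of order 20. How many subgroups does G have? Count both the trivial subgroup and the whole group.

22

|G| = 20, so by Lagrange every subgroup order divides 20. Divisors: 1, 2, 4, 5, 10, 20.
Subgroups by order — order 1: 1; order 2: 11; order 4: 5; order 5: 1; order 10: 3; order 20: 1.
Total: 1 + 11 + 5 + 1 + 3 + 1 = 22.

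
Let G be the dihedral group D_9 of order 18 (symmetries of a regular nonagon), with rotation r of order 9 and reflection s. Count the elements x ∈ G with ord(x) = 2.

Enumerating element orders in G gives 9 elements of order 2.

9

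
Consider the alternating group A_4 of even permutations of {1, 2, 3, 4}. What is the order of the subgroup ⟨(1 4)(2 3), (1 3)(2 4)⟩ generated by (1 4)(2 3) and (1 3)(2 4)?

4

|⟨(1 4)(2 3)⟩| = 2 and |⟨(1 3)(2 4)⟩| = 2, so |H| is a multiple of lcm(2, 2) = 2 and divides |G| = 12.
Closing under the operation: H = {e, (1 2)(3 4), (1 3)(2 4), (1 4)(2 3)}, so |H| = 4.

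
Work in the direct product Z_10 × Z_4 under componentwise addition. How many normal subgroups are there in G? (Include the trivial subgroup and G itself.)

16

G is abelian, so every subgroup is normal.
G has 16 subgroups in total, hence 16 normal subgroups.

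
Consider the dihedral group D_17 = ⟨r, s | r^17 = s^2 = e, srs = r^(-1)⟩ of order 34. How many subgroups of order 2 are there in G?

|G| = 34 and 2 | 34, so subgroups of order 2 are possible by Lagrange.
The subgroups of order 2 are: {e, r^10s}; {e, r^11s}; {e, r^12s}; {e, r^13s}; … (17 in all).
So G has 17 subgroups of order 2.

17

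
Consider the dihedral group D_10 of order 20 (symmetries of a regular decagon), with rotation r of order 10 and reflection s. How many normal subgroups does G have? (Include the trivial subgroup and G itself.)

7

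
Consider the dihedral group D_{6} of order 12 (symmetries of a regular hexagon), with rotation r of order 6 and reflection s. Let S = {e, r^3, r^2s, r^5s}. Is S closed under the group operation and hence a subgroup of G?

Yes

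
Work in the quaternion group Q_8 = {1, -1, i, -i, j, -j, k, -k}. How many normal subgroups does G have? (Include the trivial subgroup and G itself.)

G has 6 subgroups. Checking conjugation-invariance by order — order 1: 1/1 normal; order 2: 1/1 normal; order 4: 3/3 normal; order 8: 1/1 normal.
Total normal subgroups: 6.

6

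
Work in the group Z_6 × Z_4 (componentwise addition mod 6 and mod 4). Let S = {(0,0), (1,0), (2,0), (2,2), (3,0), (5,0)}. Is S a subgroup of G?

No

(2,2) ∈ S but its inverse (4,2) ∉ S, so S is not a subgroup.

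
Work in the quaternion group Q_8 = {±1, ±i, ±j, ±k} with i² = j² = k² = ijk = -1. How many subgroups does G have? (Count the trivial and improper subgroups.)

6

|G| = 8, so by Lagrange every subgroup order divides 8. Divisors: 1, 2, 4, 8.
Subgroups by order — order 1: 1; order 2: 1; order 4: 3; order 8: 1.
Total: 1 + 1 + 3 + 1 = 6.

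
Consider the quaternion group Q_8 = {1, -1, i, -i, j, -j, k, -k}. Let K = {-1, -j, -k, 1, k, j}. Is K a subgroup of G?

No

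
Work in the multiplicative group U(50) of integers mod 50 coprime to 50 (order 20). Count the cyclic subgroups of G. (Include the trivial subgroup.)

6

A cyclic subgroup of order d is generated by each of its φ(d) elements of order d, so the cyclic subgroups of order d number (#elements of order d)/φ(d).
Cyclic subgroups by order — order 1: 1; order 2: 1; order 4: 1; order 5: 1; order 10: 1; order 20: 1.
Total: 6.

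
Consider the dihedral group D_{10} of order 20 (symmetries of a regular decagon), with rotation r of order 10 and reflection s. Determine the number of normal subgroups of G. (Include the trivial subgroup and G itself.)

G has 22 subgroups. Checking conjugation-invariance by order — order 1: 1/1 normal; order 2: 1/11 normal; order 4: 0/5 normal; order 5: 1/1 normal; order 10: 3/3 normal; order 20: 1/1 normal.
Total normal subgroups: 7.

7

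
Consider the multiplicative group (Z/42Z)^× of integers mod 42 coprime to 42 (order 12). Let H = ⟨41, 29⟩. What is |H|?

|⟨41⟩| = 2 and |⟨29⟩| = 2, so |H| is a multiple of lcm(2, 2) = 2 and divides |G| = 12.
Closing under the operation: H = {1, 13, 29, 41}, so |H| = 4.

4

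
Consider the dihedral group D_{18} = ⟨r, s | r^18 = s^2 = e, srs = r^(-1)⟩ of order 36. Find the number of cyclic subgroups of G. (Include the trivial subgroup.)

24

Group the elements of G by the cyclic subgroup they generate; each cyclic subgroup of order d accounts for φ(d) elements.
Cyclic subgroups by order — order 1: 1; order 2: 19; order 3: 1; order 6: 1; order 9: 1; order 18: 1.
Total: 24.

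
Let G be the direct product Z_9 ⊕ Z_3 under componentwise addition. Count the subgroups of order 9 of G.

4

|G| = 27 and 9 | 27, so subgroups of order 9 are possible by Lagrange.
The subgroups of order 9 are: {(0,0), (0,1), (0,2), (3,0), (3,1), (3,2), (6,0), (6,1), (6,2)}; {(0,0), (1,0), (2,0), (3,0), (4,0), (5,0), (6,0), (7,0), (8,0)}; {(0,0), (1,1), (2,2), (3,0), (4,1), (5,2), (6,0), (7,1), (8,2)}; {(0,0), (1,2), (2,1), (3,0), (4,2), (5,1), (6,0), (7,2), (8,1)}.
So G has 4 subgroups of order 9.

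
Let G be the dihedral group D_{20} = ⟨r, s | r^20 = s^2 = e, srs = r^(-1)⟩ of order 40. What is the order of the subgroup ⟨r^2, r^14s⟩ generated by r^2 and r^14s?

|⟨r^2⟩| = 10 and |⟨r^14s⟩| = 2, so |H| is a multiple of lcm(10, 2) = 10 and divides |G| = 40.
Closing under the operation: H = {e, r^2, r^4, r^6, r^8, r^10, r^12, r^14, r^16, r^18, s, r^2s, r^4s, r^6s, r^8s, r^10s, r^12s, r^14s, r^16s, r^18s}, so |H| = 20.

20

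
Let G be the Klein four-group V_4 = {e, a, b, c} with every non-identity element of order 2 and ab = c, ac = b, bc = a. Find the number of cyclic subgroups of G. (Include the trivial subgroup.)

4

Each element a generates a cyclic subgroup ⟨a⟩; distinct elements may generate the same one (a cyclic group of order d has φ(d) generators).
Cyclic subgroups by order — order 1: 1; order 2: 3.
Total: 4.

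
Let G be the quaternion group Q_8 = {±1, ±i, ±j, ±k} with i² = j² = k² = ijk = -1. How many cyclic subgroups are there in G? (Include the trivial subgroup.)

A cyclic subgroup of order d is generated by each of its φ(d) elements of order d, so the cyclic subgroups of order d number (#elements of order d)/φ(d).
Cyclic subgroups by order — order 1: 1; order 2: 1; order 4: 3.
Total: 5.

5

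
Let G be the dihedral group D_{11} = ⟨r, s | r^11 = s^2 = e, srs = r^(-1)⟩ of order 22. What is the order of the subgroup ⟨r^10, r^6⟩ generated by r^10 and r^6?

11

|⟨r^10⟩| = 11 and |⟨r^6⟩| = 11, so |H| is a multiple of lcm(11, 11) = 11 and divides |G| = 22.
Closing under the operation: H = {e, r, r^2, r^3, r^4, r^5, r^6, r^7, r^8, r^9, r^10}, so |H| = 11.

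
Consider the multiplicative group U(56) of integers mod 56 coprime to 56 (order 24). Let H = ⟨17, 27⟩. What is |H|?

12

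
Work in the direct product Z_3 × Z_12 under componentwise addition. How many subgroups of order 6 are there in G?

4

|G| = 36 and 6 | 36, so subgroups of order 6 are possible by Lagrange.
The subgroups of order 6 are: {(0,0), (0,2), (0,4), (0,6), (0,8), (0,10)}; {(0,0), (0,6), (1,0), (1,6), (2,0), (2,6)}; {(0,0), (0,6), (1,4), (1,10), (2,2), (2,8)}; {(0,0), (0,6), (1,2), (1,8), (2,4), (2,10)}.
So G has 4 subgroups of order 6.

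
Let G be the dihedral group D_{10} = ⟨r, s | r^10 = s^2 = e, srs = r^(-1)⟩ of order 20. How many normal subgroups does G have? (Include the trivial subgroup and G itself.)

7

G has 22 subgroups. Checking conjugation-invariance by order — order 1: 1/1 normal; order 2: 1/11 normal; order 4: 0/5 normal; order 5: 1/1 normal; order 10: 3/3 normal; order 20: 1/1 normal.
Total normal subgroups: 7.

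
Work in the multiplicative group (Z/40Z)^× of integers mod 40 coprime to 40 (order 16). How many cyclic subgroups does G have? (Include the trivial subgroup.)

A cyclic subgroup of order d is generated by each of its φ(d) elements of order d, so the cyclic subgroups of order d number (#elements of order d)/φ(d).
Cyclic subgroups by order — order 1: 1; order 2: 7; order 4: 4.
Total: 12.

12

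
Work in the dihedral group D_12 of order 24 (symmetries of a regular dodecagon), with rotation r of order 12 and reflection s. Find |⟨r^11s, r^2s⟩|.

|⟨r^11s⟩| = 2 and |⟨r^2s⟩| = 2, so |H| is a multiple of lcm(2, 2) = 2 and divides |G| = 24.
Closing under the operation: H = {e, r^3, r^6, r^9, r^2s, r^5s, r^8s, r^11s}, so |H| = 8.

8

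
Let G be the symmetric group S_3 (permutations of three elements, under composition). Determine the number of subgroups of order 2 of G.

3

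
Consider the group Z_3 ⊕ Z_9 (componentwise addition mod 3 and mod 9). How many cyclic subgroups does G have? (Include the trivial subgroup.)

8

A cyclic subgroup of order d is generated by each of its φ(d) elements of order d, so the cyclic subgroups of order d number (#elements of order d)/φ(d).
Cyclic subgroups by order — order 1: 1; order 3: 4; order 9: 3.
Total: 8.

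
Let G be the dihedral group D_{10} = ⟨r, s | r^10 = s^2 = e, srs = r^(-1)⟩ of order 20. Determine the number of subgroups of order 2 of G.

|G| = 20 and 2 | 20, so subgroups of order 2 are possible by Lagrange.
The subgroups of order 2 are: {e, r^2s}; {e, r^3s}; {e, r^4s}; {e, r^5}; … (11 in all).
So G has 11 subgroups of order 2.

11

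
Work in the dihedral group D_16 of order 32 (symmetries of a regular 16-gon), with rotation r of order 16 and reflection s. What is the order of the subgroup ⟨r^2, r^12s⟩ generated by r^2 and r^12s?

16

|⟨r^2⟩| = 8 and |⟨r^12s⟩| = 2, so |H| is a multiple of lcm(8, 2) = 8 and divides |G| = 32.
Closing under the operation: H = {e, r^2, r^4, r^6, r^8, r^10, r^12, r^14, s, r^2s, r^4s, r^6s, r^8s, r^10s, r^12s, r^14s}, so |H| = 16.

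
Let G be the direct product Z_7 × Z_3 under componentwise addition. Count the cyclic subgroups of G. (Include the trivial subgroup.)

Each element a generates a cyclic subgroup ⟨a⟩; distinct elements may generate the same one (a cyclic group of order d has φ(d) generators).
Cyclic subgroups by order — order 1: 1; order 3: 1; order 7: 1; order 21: 1.
Total: 4.

4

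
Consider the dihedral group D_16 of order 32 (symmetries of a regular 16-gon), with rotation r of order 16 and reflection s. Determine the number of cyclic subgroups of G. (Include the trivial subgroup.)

21

Each element a generates a cyclic subgroup ⟨a⟩; distinct elements may generate the same one (a cyclic group of order d has φ(d) generators).
Cyclic subgroups by order — order 1: 1; order 2: 17; order 4: 1; order 8: 1; order 16: 1.
Total: 21.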